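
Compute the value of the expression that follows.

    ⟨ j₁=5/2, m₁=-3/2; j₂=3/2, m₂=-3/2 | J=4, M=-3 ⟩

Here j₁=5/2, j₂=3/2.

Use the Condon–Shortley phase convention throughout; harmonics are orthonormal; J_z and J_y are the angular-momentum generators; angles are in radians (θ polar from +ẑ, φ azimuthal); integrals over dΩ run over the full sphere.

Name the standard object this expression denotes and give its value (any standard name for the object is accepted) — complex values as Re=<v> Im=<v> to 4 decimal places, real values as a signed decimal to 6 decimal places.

Clebsch–Gordan coefficient, +√(5/8) ≈ +0.790569

This is a Clebsch–Gordan (vector-coupling) coefficient.
√[9·0!5!3!/9! · 1!4!0!3!1!7!] = √(12960)
  +(−1)^0/∏(0,0,4,0,1,3)! = 1/144  (running 1/144)
⟨..|..⟩ = √(12960)·(1/144) = +0.790569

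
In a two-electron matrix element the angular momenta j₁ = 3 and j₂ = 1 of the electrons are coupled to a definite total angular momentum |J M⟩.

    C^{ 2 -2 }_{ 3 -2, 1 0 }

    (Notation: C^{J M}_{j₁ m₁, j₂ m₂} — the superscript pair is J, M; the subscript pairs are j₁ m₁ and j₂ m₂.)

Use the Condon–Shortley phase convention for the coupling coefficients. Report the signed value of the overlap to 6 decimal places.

j₁+j₂−J=2  J+j₁−j₂=4  J−j₁+j₂=0  j₁+j₂+J+1=7
(j₁±m₁, j₂±m₂, J±M) = (1,5,1,1,0,4)
P² = 960/7
sum k=1..1:
  [1] −1/24 = -1/24
S = -1/24
C² = P²·S² = 5/21 ; C = -0.487950

−√(5/21) = -0.487950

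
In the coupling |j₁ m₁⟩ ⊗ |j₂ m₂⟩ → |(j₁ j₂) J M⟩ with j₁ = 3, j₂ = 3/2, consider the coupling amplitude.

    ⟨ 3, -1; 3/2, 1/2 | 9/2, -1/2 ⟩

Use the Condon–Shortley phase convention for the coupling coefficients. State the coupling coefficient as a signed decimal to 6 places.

+0.597614

triangle: 0!×6!×3!/10! = 4320/3628800
(j±m)!: 2!×4!×2!×1!×4!×5! = 276480
prefactor² = (2J+1)×Δ×N² = 23040/7
  k=0: +1/(0!×0!×4!×2!×2!×1!) = 1/96
Σ = 1/96  ⇒  CG² = 23040/7×(1/96)² = 5/14
CG = +√(5/14) = +0.597614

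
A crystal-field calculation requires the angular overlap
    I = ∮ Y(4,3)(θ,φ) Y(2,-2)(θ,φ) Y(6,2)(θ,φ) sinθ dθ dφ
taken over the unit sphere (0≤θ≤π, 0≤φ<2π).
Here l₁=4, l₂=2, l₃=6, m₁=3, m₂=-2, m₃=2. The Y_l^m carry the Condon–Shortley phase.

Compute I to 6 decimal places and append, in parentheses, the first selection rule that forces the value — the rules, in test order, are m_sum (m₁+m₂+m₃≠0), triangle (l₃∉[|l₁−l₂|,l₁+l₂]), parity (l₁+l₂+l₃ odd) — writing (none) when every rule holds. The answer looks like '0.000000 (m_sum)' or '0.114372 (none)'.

0.000000 (m_sum)

Σmᵢ = 3 ≠ 0, so the φ-integral vanishes; I = 0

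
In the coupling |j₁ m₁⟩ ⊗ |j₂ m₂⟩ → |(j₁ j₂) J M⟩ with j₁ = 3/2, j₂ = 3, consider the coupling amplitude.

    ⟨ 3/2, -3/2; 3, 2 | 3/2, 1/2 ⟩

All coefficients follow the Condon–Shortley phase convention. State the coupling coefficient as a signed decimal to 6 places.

-0.534522  (= −√(2/7))

j₁+j₂−J=3  J+j₁−j₂=0  J−j₁+j₂=3  j₁+j₂+J+1=7
(j₁±m₁, j₂±m₂, J±M) = (0,3,5,1,2,1)
P² = 288/7
sum k=3..3:
  [3] −1/12 = -1/12
S = -1/12
C² = P²·S² = 2/7 ; C = -0.534522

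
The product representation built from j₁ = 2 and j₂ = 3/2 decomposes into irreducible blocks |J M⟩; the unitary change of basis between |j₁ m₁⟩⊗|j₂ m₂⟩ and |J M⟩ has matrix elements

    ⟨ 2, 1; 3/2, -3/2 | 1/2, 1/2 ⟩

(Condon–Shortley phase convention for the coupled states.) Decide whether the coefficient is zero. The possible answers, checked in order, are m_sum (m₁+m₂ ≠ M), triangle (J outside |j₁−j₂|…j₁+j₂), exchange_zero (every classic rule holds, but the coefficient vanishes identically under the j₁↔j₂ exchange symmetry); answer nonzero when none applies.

m-sum: m₁+m₂ = 1+(-3/2) = -1/2, M = 1/2  ✗ ⇒ coefficient is 0

m_sum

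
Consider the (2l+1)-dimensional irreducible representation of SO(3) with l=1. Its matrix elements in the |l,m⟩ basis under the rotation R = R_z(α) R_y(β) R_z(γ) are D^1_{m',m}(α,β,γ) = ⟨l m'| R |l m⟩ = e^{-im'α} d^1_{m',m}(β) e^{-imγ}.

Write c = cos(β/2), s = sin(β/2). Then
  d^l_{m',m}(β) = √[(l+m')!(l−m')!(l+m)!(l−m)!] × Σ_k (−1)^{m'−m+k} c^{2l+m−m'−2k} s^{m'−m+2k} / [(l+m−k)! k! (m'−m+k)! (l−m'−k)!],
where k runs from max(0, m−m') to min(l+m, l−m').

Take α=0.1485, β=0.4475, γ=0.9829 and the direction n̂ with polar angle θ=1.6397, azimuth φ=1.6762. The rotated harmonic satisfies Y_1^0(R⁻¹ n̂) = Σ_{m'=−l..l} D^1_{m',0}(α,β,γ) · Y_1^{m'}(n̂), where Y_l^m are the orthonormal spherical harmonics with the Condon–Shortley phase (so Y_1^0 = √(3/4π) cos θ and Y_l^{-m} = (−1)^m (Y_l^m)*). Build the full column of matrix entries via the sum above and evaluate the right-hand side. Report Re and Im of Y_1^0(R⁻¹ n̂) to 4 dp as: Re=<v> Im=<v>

Re=-0.0212 Im=0.0000

Need the full column D^1_{m',0} for m'=−1..1 at α=0.1485, β=0.4475, γ=0.9829.
cos(β/2)=0.975072, sin(β/2)=0.221888
d^1_{-1,0}: single k=1 term ⇒ +0.305974;  D = +0.302607+0.045270i
d^1_{0,0}: k∈[0..1] ⇒ +0.950766 -0.049234 = +0.901532;  D = +0.901532+0.000000i
d^1_{1,0}: single k=0 term ⇒ -0.305974;  D = -0.302607+0.045270i
Y_1^{m'}(θ=1.6397,φ=1.6762) and Σ D·Y over m':
  (+0.3026+0.0453i)·(-0.0363-0.3428i)  (+0.9015+0.0000i)·(-0.0336+0.0000i)  (-0.3026+0.0453i)·(+0.0363-0.3428i)
Y_1^0(R⁻¹ n̂) = -0.021240+0.000000i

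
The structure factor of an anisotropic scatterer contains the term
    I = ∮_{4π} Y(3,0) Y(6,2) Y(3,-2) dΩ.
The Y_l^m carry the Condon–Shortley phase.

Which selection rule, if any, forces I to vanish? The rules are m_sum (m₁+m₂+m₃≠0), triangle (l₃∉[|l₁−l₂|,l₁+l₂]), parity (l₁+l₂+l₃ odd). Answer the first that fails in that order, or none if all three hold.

m₁+m₂+m₃ = 0 + 2 − 2 = 0  ✓
triangle: |3−6|=3 ≤ l₃=3 ≤ 3+6=9  ✓
parity: l₁+l₂+l₃ = 12 is even  ✓

none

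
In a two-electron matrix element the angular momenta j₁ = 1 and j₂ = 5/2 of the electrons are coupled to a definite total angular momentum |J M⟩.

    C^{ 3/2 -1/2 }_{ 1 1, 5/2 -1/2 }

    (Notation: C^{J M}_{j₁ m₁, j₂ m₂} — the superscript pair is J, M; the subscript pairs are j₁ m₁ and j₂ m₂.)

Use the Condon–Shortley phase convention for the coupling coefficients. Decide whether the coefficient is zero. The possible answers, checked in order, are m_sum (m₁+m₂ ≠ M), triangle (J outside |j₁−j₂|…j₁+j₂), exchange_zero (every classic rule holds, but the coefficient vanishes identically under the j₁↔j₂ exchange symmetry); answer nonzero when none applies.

m_sum

m-sum: m₁+m₂ = 1+(-1/2) = 1/2, M = -1/2  ✗ ⇒ coefficient is 0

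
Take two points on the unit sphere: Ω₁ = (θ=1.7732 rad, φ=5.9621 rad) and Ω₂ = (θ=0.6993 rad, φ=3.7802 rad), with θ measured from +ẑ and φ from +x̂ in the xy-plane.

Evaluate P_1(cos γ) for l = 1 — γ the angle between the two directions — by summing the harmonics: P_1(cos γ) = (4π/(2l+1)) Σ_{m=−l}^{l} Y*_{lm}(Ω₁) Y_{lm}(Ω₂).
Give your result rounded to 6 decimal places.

Expand P_1 via completeness: Σ_{m} conj(Y_{1,m}) at Ω₁ times Y_{1,m} at Ω₂ —
  m=-1: (0.32114 - 0.10681j) × (-0.17856 + 0.13256j) = -0.04319 + 0.06164j  (running Σ = -0.04319 + 0.06164j)
  m=0: (-0.09822 + 0.00000j) × (0.37392 + 0.00000j) = -0.03673 + 0.00000j  (running Σ = -0.07991 + 0.06164j)
  m=1: (-0.32114 - 0.10681j) × (0.17856 + 0.13256j) = -0.04319 - 0.06164j  (running Σ = -0.12310 + 0.00000j)
Accumulated sum -0.12310 + 0.00000j; after 4π/(2l+1) scaling, -0.51563 + 0.00000j ⇒ P_1 = -0.515630

-0.515630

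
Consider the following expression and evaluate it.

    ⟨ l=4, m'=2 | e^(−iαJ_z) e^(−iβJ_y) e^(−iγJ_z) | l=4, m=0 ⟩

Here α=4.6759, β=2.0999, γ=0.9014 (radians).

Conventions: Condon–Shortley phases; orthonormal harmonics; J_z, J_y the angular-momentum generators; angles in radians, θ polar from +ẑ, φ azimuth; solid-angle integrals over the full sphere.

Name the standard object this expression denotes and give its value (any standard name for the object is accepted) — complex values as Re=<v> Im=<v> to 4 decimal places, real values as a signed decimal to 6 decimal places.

Wigner D-matrix element, Re=-0.2302 Im=-0.0168

This is a Wigner D-matrix element — the rotation-matrix element ⟨l m'| R(α,β,γ) |l m⟩ in the angular-momentum basis.
First d^4_{2,0}(β=2.0999), then the phase factors e^{-i(2)α} and e^{-i(0)γ}:
c=cos(2.099900/2)=0.497614, s=sin(2.099900/2)=0.867398; N=√[720·2·24·24]=910.735966
The bounds max(0,m−m')=0 and min(l+m,l−m')=2 give 3 terms
  k=0: (−1)^2·910.7360/(96)·0.4976^6·0.8674^2 = +0.108372
  k=1: (−1)^3·910.7360/(36)·0.4976^4·0.8674^4 = -0.878084
  k=2: (−1)^4·910.7360/(96)·0.4976^2·0.8674^6 = +1.000504
d^4_{2,0}(2.0999) = +0.108372 -0.878084 +1.000504 = +0.230791
D = (-0.997338-0.072913i)·(+0.230791)·(+1.000000+0.000000i) = -0.230177-0.016828i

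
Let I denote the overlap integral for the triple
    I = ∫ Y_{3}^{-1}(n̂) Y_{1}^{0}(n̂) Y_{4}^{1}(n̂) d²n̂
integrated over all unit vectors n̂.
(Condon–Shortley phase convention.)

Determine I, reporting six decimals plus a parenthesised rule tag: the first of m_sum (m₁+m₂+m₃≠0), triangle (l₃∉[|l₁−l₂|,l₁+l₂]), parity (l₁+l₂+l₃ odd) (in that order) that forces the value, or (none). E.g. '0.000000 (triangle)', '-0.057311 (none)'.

Checks pass: Σm=0; 8 even; l₃=4∈[2,4].
(2·3+1)(2·1+1)(2·4+1) = 189
Δ: 0! 6! 2! / 9! → 1/252
sum: t=0:+1/36 = 1/36
3j²(3 1 4; 0 0 0) = Δ·Π!·Σ² = 4/63  (sign +1)
sum: t=0:+1/48 = 1/48
3j²(3 1 4; -1 0 1) = Δ·Π!·Σ² = 5/84  (sign -1)
combine: 4πI² = 189·4/63·5/84 = 5/7
take √, sign -1: I = -0.23841361
No selection rule forces the value: the integral is nonzero (none).

-0.238414 (none)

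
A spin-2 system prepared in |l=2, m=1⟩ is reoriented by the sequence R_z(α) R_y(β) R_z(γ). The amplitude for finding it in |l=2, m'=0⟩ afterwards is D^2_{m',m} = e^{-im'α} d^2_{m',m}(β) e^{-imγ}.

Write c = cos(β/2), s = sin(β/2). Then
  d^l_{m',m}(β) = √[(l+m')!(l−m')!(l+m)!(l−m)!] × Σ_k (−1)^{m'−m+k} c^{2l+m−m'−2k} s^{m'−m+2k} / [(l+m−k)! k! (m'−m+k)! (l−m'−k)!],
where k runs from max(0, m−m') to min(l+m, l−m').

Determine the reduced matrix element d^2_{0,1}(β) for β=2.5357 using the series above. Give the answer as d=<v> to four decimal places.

d^2_{0,1}(β=2.5357) via the finite sum:
Half-angle: c=0.298334, s=0.954462. N=√(2·2·6·1)=4.898979
Admissible k: 1..2 (factorial args all ≥0)
  k=1: (−1)^0·4.8990/(2)·0.2983^3·0.9545^1 = +0.062078
  k=2: (−1)^1·4.8990/(2)·0.2983^1·0.9545^3 = -0.635409
d^2_{0,1}(2.5357) = +0.062078 -0.635409 = -0.573330

d=-0.5733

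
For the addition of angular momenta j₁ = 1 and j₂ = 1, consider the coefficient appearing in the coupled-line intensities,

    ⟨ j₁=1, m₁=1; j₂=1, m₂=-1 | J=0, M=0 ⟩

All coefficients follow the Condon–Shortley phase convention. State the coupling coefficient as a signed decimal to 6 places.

+√(1/3) ≈ +0.577350

triangle: 2!·0!·0!/3! = 2/6
(j±m)!: 2!·0!·0!·2!·0!·0! = 4
prefactor² = (2J+1)·Δ·N² = 4/3
  k=0: +1/(0!·2!·0!·0!·0!·0!) = 1/2
Σ = 1/2  ⇒  CG² = 4/3·(1/2)² = 1/3
CG = +√(1/3) = +0.577350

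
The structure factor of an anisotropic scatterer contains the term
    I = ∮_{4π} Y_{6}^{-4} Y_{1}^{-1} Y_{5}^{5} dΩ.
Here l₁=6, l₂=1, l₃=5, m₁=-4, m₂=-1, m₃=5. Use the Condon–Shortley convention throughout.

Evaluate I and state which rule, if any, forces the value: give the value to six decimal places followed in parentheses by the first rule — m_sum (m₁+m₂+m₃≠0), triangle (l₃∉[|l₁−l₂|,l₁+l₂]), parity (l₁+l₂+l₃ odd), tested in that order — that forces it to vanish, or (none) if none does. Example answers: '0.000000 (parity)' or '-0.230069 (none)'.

Checks pass: Σm=0; 12 even; l₃=5∈[5,7].
(2·6+1)(2·1+1)(2·5+1) = 429
Δ: 2! 10! 0! / 13! → 1/858
sum: t=1:−1/14400 = -1/14400
3j²(6 1 5; 0 0 0) = Δ·Π!·Σ² = 6/143  (sign +1)
sum: t=0:+1/7257600 = 1/7257600
3j²(6 1 5; -4 -1 5) = Δ·Π!·Σ² = 1/858  (sign +1)
combine: 4πI² = 429·6/143·1/858 = 3/143
take √, sign +1: I = 0.04085899
No selection rule forces the value: the integral is nonzero (none).

0.040859 (none)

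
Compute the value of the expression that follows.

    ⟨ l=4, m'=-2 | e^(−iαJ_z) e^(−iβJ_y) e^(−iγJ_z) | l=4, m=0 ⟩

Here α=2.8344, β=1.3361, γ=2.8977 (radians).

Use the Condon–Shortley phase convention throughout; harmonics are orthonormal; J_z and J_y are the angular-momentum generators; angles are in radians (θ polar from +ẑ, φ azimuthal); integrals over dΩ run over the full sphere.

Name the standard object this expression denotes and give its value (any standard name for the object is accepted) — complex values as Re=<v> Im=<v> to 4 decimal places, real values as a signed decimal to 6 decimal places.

Wigner D-matrix element, Re=-0.1899 Im=0.1339

This is a Wigner D-matrix element — the rotation-matrix element ⟨l m'| R(α,β,γ) |l m⟩ in the angular-momentum basis.
D^4_{-2,0}(2.8344,1.3361,2.8977) = e^{-i·-2·2.8344}·d^4_{-2,0}(1.3361)·e^{-i·0·2.8977}. Compute d first:
c=cos(1.336100/2)=0.785031, s=sin(1.336100/2)=0.619456; N=√[2·720·24·24]=910.735966
k: max(0,(0)−(-2))=2 … min(4+(0),4−(-2))=4
  k=2: (−1)^0·910.7360/(96)·0.7850^6·0.6195^2 = +0.852048
  k=3: (−1)^1·910.7360/(36)·0.7850^4·0.6195^4 = -1.414752
  k=4: (−1)^2·910.7360/(96)·0.7850^2·0.6195^6 = +0.330339
d^4_{-2,0}(1.3361) = +0.852048 -1.414752 +0.330339 = -0.232366
Attach z-rotation phases: D = e^{-i(-2)(2.8344)}·(-0.232366)·e^{-i(0)(2.8977)} = -0.189873+0.133949i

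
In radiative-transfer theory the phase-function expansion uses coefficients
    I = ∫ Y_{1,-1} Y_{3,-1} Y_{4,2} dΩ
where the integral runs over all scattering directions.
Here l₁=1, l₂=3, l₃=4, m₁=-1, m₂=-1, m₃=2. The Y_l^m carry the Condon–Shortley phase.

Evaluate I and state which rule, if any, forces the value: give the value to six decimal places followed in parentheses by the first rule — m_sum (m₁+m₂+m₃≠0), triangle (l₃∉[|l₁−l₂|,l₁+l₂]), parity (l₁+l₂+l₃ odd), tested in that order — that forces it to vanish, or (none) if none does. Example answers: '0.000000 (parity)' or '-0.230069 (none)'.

0.238414 (none)

Checks pass: Σm=0; 8 even; l₃=4∈[2,4].
(2·1+1)(2·3+1)(2·4+1) = 189
Δ: 0! 2! 6! / 9! → 1/252
sum: t=0:+1/36 = 1/36
3j²(1 3 4; 0 0 0) = Δ·Π!·Σ² = 4/63  (sign +1)
sum: t=0:+1/96 = 1/96
3j²(1 3 4; -1 -1 2) = Δ·Π!·Σ² = 5/84  (sign +1)
combine: 4πI² = 189·4/63·5/84 = 5/7
take √, sign +1: I = 0.23841361
No selection rule forces the value: the integral is nonzero (none).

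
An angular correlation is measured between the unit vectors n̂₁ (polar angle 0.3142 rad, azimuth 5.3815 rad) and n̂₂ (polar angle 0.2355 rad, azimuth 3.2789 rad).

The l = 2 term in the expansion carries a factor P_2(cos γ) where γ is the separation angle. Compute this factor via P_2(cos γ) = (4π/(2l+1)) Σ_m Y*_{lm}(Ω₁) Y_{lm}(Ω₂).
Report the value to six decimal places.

Expand P_2 via completeness: Σ_{m} conj(Y_{2,m}) at Ω₁ times Y_{2,m} at Ω₂ —
  m=-2: Y*=-0.00850 - 0.03590j  Y=0.02024 - 0.00570j  product -0.00038 - 0.00068j
  m=-1: Y*=0.14085 - 0.17811j  Y=-0.17363 + 0.02399j  product -0.02018 + 0.03430j
  m=+0: Y*=0.54041 + 0.00000j  Y=0.57927 + 0.00000j  product 0.31304 + 0.00000j
  m=+1: Y*=-0.14085 - 0.17811j  Y=0.17363 + 0.02399j  product -0.02018 - 0.03430j
  m=+2: Y*=-0.00850 + 0.03590j  Y=0.02024 + 0.00570j  product -0.00038 + 0.00068j
Accumulated sum 0.27192 + 0.00000j; after 4π/(2l+1) scaling, 0.68342 + 0.00000j ⇒ P_2 = 0.683418

0.683418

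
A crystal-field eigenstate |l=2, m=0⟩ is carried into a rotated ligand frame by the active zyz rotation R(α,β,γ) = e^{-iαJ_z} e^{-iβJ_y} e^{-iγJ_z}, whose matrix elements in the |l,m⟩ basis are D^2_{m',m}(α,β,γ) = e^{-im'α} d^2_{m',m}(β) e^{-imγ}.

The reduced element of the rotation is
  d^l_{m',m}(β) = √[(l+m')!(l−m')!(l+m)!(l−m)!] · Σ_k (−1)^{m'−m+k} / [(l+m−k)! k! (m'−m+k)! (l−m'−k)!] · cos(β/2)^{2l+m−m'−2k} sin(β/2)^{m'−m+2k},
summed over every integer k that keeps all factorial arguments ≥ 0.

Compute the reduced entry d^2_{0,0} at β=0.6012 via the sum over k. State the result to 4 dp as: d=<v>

d^2_{0,0}(β=0.6012) via the finite sum:
Half-angle: c=0.955159, s=0.296093. N=√(2·2·2·2)=4.000000
k: max(0,(0)−(0))=0 … min(2+(0),2−(0))=2
  k=0: (−1)^0·4.0000/(4)·0.9552^4·0.2961^0 = +0.832344
  k=1: (−1)^1·4.0000/(1)·0.9552^2·0.2961^2 = -0.319940
  k=2: (−1)^2·4.0000/(4)·0.9552^0·0.2961^4 = +0.007686
d^2_{0,0}(0.6012) = +0.832344 -0.319940 +0.007686 = +0.520090

d=0.5201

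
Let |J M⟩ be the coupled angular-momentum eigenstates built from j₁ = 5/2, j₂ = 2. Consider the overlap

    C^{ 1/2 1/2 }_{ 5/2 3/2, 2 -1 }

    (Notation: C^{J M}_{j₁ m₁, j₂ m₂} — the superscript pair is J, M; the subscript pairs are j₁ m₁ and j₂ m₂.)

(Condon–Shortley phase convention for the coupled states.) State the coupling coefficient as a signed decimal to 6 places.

−√(4/15) = -0.516398

j₁+j₂−J=4  J+j₁−j₂=1  J−j₁+j₂=0  j₁+j₂+J+1=6
(j₁±m₁, j₂±m₂, J±M) = (4,1,1,3,1,0)
P² = 48/5
sum k=1..1:
  [1] −1/6 = -1/6
S = -1/6
C² = P²·S² = 4/15 ; C = -0.516398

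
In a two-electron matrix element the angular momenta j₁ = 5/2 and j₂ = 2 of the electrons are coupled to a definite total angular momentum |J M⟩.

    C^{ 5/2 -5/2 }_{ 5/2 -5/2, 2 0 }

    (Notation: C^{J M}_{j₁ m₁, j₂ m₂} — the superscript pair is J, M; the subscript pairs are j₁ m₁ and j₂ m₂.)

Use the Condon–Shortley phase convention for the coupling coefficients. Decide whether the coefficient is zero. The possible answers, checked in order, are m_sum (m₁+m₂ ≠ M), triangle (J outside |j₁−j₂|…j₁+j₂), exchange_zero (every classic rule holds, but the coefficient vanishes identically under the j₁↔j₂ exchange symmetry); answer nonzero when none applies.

nonzero

m-sum: m₁+m₂ = -5/2+0 = -5/2, M = -5/2  ✓
triangle: |j₁−j₂| = 1/2 ≤ J = 5/2 ≤ j₁+j₂ = 9/2  ✓
exchange: j₁≠j₂ or m₁≠m₂ — the exchange symmetry imposes no constraint here
value check: CG = +√(5/14) = +0.597614 ≠ 0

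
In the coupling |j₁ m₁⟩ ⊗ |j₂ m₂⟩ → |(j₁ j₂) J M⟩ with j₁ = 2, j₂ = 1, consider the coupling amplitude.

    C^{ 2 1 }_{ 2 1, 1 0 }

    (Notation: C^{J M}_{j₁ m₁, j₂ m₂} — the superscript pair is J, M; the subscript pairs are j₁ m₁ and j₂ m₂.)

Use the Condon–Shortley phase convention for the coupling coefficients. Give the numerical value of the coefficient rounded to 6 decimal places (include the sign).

+0.408248  (= +√(1/6))

j₁+j₂−J=1  J+j₁−j₂=3  J−j₁+j₂=1  j₁+j₂+J+1=6
(j₁±m₁, j₂±m₂, J±M) = (3,1,1,1,3,1)
P² = 3/2
sum k=0..1:
  [0] +1/2 = 1/2
  [1] −1/6 = -1/6
S = 1/3
C² = P²·S² = 1/6 ; C = +0.408248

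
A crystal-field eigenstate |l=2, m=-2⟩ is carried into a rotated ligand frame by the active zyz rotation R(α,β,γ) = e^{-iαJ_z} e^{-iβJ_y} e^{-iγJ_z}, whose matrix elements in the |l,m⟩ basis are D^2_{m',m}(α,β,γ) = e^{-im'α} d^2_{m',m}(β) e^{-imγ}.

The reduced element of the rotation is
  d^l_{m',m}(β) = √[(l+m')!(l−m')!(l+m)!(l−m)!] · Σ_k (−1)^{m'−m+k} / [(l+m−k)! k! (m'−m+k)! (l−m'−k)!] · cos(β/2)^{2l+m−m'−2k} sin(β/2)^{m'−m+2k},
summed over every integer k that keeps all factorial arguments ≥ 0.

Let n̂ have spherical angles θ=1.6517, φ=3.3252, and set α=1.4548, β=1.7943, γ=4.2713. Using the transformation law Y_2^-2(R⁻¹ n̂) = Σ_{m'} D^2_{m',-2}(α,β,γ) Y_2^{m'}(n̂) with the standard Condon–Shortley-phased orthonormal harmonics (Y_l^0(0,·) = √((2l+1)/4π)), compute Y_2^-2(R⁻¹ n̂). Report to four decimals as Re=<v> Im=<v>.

Re=0.2993 Im=-0.1970

Need the full column D^2_{m',-2} for m'=−2..2 at α=1.4548, β=1.7943, γ=4.2713.
cos(β/2)=0.623840, sin(β/2)=0.781552
d^2_{-2,-2}: single k=0 term ⇒ +0.151458;  D = +0.066781-0.135941i
d^2_{-1,-2}: single k=0 term ⇒ -0.379496;  D = +0.318960+0.205625i
d^2_{0,-2}: single k=0 term ⇒ +0.582288;  D = -0.370027+0.449599i
d^2_{1,-2}: single k=0 term ⇒ -0.595631;  D = -0.413004-0.429190i
d^2_{2,-2}: single k=0 term ⇒ +0.373106;  D = +0.296982-0.225854i
Y_2^{m'}(θ=1.6517,φ=3.3252) and Σ D·Y over m':
  (+0.0668-0.1359i)·(+0.3582-0.1378i)  (+0.3190+0.2056i)·(+0.0612-0.0114i)  (-0.3700+0.4496i)·(-0.3092+0.0000i)  (-0.4130-0.4292i)·(-0.0612-0.0114i)  (+0.2970-0.2259i)·(+0.3582+0.1378i)
Y_2^-2(R⁻¹ n̂) = +0.299336-0.196980i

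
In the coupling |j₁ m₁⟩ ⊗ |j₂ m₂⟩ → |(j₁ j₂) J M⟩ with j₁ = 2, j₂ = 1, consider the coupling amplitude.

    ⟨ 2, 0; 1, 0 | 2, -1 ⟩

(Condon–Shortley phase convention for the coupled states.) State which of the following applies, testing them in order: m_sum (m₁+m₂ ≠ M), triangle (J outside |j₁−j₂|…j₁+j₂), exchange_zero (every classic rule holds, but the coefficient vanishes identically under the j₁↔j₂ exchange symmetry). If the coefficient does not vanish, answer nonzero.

m_sum

m-sum: m₁+m₂ = 0+0 = 0, M = -1  ✗ ⇒ coefficient is 0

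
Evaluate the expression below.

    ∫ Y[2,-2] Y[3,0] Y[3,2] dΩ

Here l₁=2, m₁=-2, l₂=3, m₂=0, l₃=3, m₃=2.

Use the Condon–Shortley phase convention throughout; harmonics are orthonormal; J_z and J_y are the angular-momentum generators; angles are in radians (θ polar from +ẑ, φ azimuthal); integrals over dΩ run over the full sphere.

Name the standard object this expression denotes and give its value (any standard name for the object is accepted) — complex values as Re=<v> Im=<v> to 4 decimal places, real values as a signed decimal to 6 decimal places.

This is a Gaunt coefficient — the integral of a triple product of spherical harmonics over the sphere.
Rules hold: Σm=0, L=8 even, 1≤3≤5.
N = 5·7·7 = 245
Δ = 2!·2!·4!/9! = 1/3780
Racah Σ t=0..2: t=0:+1/24 t=1:−1/4 t=2:+1/24 = -1/6
⇒ 3j(2 3 3; 0 0 0)² = 4/105, sgn +1
Racah Σ t=2..2: t=2:+1/24 = 1/24
⇒ 3j(2 3 3; -2 0 2)² = 1/21, sgn -1
4πI² = N·(3j₀)²·(3jₘ)² = 4/9
I = -1·√(0.444444/4π) = -0.18806319

Gaunt coefficient, -0.188063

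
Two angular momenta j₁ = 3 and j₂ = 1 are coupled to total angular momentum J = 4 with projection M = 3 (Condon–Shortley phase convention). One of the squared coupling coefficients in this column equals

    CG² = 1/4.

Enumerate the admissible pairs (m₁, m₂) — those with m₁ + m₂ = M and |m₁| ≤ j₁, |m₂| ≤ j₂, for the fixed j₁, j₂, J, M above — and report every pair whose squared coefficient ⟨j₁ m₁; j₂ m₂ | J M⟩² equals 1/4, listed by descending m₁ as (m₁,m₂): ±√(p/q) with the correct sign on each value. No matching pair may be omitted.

(3,0): +√(1/4)

Admissible pairs with m₁+m₂ = M = 3: (2,1), (3,0)
  (m₁,m₂)=(3,0): CG² = 1/4, CG = +√(1/4)   ← matches the target
  (m₁,m₂)=(2,1): CG² = 3/4, CG = +√(3/4)
Pairs with CG² = 1/4: (3,0): +√(1/4)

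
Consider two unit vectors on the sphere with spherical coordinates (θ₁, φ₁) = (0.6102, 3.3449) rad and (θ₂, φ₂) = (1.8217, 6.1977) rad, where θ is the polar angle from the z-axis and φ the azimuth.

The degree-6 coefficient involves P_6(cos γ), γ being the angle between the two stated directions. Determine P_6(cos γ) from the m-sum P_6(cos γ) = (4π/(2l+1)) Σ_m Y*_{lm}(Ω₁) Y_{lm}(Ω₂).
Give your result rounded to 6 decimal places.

-0.238451

Expand P_6 via completeness: Σ_{m} conj(Y_{6,m}) at Ω₁ times Y_{6,m} at Ω₂ —
  m=-6: Y*=(0.005880, 0.016061)  Y=(0.347780, 0.195866)  product (-0.001101, 0.006738)
  m=-5: Y*=(-0.044598, -0.072051)  Y=(-0.322503, -0.146903)  product (0.003799, 0.029788)
  m=-4: Y*=(0.168863, 0.178534)  Y=(-0.095280, -0.033912)  product (-0.010035, -0.022737)
  m=-3: Y*=(-0.361293, -0.252473)  Y=(0.330174, 0.086582)  product (-0.097430, -0.114641)
  m=-2: Y*=(0.372934, 0.160590)  Y=(0.004766, 0.000823)  product (0.001645, 0.001072)
  m=-1: Y*=(0.049828, 0.010272)  Y=(-0.323420, -0.027715)  product (-0.015831, -0.004703)
  m=+0: Y*=(-0.418710, -0.000000)  Y=(0.020955, 0.000000)  product (-0.008774, -0.000000)
  m=+1: Y*=(-0.049828, 0.010272)  Y=(0.323420, -0.027715)  product (-0.015831, 0.004703)
  m=+2: Y*=(0.372934, -0.160590)  Y=(0.004766, -0.000823)  product (0.001645, -0.001072)
  m=+3: Y*=(0.361293, -0.252473)  Y=(-0.330174, 0.086582)  product (-0.097430, 0.114641)
  m=+4: Y*=(0.168863, -0.178534)  Y=(-0.095280, 0.033912)  product (-0.010035, 0.022737)
  m=+5: Y*=(0.044598, -0.072051)  Y=(0.322503, -0.146903)  product (0.003799, -0.029788)
  m=+6: Y*=(0.005880, -0.016061)  Y=(0.347780, -0.195866)  product (-0.001101, -0.006738)
Σ over m = (-0.246679, -0.000000); ×(4π/13) → (-0.238451, -0.000000). Real part: -0.238451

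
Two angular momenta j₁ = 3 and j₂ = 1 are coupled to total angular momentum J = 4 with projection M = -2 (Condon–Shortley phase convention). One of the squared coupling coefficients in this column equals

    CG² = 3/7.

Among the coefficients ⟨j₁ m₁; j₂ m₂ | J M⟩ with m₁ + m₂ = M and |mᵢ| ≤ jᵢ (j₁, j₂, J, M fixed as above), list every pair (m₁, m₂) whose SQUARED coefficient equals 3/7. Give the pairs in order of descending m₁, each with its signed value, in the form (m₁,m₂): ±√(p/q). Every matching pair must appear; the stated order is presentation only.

(-2,0): +√(3/7)

Admissible pairs with m₁+m₂ = M = -2: (-3,1), (-2,0), (-1,-1)
  (m₁,m₂)=(-1,-1): CG² = 15/28, CG = +√(15/28)
  (m₁,m₂)=(-2,0): CG² = 3/7, CG = +√(3/7)   ← matches the target
  (m₁,m₂)=(-3,1): CG² = 1/28, CG = +√(1/28)
Pairs with CG² = 3/7: (-2,0): +√(3/7)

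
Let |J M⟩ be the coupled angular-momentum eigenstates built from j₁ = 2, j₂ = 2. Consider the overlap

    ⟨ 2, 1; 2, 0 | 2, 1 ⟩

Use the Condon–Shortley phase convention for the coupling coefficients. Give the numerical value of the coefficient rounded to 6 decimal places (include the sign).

√[5·2!2!2!/7! · 3!1!2!2!3!1!] = √(8/7)
  +(−1)^0/∏(0,2,1,2,1,0)! = 1/4  (running 1/4)
  +(−1)^1/∏(1,1,0,1,2,1)! = -1/2  (running -1/4)
⟨..|..⟩ = √(8/7)·(-1/4) = -0.267261

-0.267261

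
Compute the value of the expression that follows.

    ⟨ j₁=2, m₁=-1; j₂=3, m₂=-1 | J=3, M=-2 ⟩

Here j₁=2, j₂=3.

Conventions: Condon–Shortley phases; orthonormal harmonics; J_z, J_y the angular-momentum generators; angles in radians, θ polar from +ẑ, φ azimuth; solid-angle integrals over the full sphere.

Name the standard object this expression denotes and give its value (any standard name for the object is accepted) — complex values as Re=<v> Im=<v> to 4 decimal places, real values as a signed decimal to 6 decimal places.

This is a Clebsch–Gordan (vector-coupling) coefficient.
j₁+j₂−J=2  J+j₁−j₂=2  J−j₁+j₂=4  j₁+j₂+J+1=9
(j₁±m₁, j₂±m₂, J±M) = (1,3,2,4,1,5)
P² = 64
sum k=1..2:
  [1] −1/12 = -1/12
  [2] +1/48 = 1/48
S = -1/16
C² = P²·S² = 1/4 ; C = -0.500000

Clebsch–Gordan coefficient, −√(1/4) ≈ -0.500000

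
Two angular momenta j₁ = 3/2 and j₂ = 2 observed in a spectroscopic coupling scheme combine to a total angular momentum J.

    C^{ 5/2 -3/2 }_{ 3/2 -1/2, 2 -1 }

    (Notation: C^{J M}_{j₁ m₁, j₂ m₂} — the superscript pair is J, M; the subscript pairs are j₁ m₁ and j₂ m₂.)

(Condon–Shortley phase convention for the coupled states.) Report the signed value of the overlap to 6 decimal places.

j₁+j₂−J=1  J+j₁−j₂=2  J−j₁+j₂=3  j₁+j₂+J+1=7
(j₁±m₁, j₂±m₂, J±M) = (1,2,1,3,1,4)
P² = 144/35
sum k=0..1:
  [0] +1/4 = 1/4
  [1] −1/6 = -1/6
S = 1/12
C² = P²·S² = 1/35 ; C = +0.169031

+√(1/35) = +0.169031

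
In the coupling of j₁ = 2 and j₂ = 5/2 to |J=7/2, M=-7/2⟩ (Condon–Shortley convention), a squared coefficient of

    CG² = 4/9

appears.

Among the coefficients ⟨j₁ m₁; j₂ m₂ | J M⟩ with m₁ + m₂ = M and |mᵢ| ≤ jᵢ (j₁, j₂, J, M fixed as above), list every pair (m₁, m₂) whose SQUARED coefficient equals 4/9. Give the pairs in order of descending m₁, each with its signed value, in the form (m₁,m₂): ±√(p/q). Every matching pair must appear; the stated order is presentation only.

Admissible pairs with m₁+m₂ = M = -7/2: (-2,-3/2), (-1,-5/2)
  (m₁,m₂)=(-1,-5/2): CG² = 5/9, CG = +√(5/9)
  (m₁,m₂)=(-2,-3/2): CG² = 4/9, CG = −√(4/9)   ← matches the target
Pairs with CG² = 4/9: (-2,-3/2): −√(4/9)

(-2,-3/2): −√(4/9)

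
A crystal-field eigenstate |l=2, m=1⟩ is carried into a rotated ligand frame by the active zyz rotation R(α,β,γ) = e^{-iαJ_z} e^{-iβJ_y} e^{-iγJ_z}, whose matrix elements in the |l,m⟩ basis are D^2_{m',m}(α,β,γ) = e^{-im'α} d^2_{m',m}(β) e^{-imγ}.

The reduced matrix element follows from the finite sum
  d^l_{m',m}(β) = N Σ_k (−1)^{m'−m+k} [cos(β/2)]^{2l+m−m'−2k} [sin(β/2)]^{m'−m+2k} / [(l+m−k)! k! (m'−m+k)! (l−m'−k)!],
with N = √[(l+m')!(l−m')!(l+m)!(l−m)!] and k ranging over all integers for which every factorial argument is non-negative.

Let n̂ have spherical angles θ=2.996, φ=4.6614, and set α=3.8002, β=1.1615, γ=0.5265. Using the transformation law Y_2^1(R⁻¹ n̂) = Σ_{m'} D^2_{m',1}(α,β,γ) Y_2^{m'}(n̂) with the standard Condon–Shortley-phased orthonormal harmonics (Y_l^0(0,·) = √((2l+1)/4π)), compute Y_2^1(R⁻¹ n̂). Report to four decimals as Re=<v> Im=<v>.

Re=0.2070 Im=-0.0901

Need the full column D^2_{m',1} for m'=−2..2 at α=3.8002, β=1.1615, γ=0.5265.
cos(β/2)=0.836051, sin(β/2)=0.548651
d^2_{-2,1}: single k=3 term ⇒ +0.276154;  D = +0.194230+0.196306i
d^2_{-1,1}: k∈[2..3] ⇒ +0.631219 -0.090612 = +0.540607;  D = -0.535896-0.071211i
d^2_{0,1}: k∈[1..2] ⇒ +0.785364 -0.338219 = +0.447145;  D = +0.386589-0.224695i
d^2_{1,1}: k∈[0..1] ⇒ +0.488576 -0.631219 = -0.142643;  D = +0.053662-0.132164i
d^2_{2,1}: single k=0 term ⇒ -0.641247;  D = +0.172844+0.617513i
Y_2^{m'}(θ=2.996,φ=4.6614) and Σ D·Y over m':
  (+0.1942+0.1963i)·(-0.0081-0.0008i)  (-0.5359-0.0712i)·(+0.0057-0.1108i)  (+0.3866-0.2247i)·(+0.6109+0.0000i)  (+0.0537-0.1322i)·(-0.0057-0.1108i)  (+0.1728+0.6175i)·(-0.0081+0.0008i)
Y_2^1(R⁻¹ n̂) = +0.206981-0.090107i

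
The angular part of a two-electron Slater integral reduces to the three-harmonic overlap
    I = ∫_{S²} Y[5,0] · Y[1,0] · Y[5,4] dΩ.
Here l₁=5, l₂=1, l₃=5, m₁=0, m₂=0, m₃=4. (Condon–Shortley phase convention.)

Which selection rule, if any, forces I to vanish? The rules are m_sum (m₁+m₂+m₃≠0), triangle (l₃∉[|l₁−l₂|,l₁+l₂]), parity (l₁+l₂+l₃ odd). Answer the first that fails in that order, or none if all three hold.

m_sum

azimuthal sum: 0 + 0 + 4 = 4  ✗
4 ≤ 5 ≤ 6 (triangle on l)
L = 5 + 1 + 5 = 11 (odd)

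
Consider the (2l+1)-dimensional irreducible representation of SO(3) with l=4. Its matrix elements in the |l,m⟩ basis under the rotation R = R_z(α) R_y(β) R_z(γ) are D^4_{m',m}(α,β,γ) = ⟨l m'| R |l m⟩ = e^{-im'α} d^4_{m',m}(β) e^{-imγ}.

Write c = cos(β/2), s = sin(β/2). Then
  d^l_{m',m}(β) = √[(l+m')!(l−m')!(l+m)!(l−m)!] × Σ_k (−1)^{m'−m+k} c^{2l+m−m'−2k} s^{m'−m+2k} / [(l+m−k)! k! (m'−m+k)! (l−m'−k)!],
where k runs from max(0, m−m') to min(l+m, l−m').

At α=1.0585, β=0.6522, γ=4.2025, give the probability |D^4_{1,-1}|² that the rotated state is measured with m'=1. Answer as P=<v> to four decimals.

D^4_{1,-1}(1.0585,0.6522,4.2025) = e^{-i·1·1.0585}·d^4_{1,-1}(0.6522)·e^{-i·-1·4.2025}. Compute d first:
Half-angle: c=0.947299, s=0.320351. N=√(120·6·6·120)=720.000000
The bounds max(0,m−m')=0 and min(l+m,l−m')=3 give 4 terms
  k=0: (−1)^2·720.0000/(72)·0.9473^6·0.3204^2 = +0.741608
  k=1: (−1)^3·720.0000/(24)·0.9473^4·0.3204^4 = -0.254433
  k=2: (−1)^4·720.0000/(48)·0.9473^2·0.3204^6 = +0.014549
  k=3: (−1)^5·720.0000/(720)·0.9473^0·0.3204^8 = -0.000111
d^4_{1,-1}(0.6522) = +0.741608 -0.254433 +0.014549 -0.000111 = +0.501613
|D^4_{1,-1}|² = |d^4_{1,-1}(β)|² = (+0.501613)² = 0.251615 (the z-rotation phases have unit modulus)

P=0.2516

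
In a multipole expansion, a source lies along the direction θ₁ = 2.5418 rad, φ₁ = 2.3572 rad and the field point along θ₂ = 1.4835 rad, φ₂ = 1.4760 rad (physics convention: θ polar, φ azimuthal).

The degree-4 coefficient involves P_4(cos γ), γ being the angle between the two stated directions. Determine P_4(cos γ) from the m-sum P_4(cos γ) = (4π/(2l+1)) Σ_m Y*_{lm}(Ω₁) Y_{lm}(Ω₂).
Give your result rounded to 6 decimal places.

0.097890

Term-by-term m-sum for l=4 (normalisation 4π/9 = 1.396263):
  [-4]  conj(Y_{4,-4})(Ω₁) = (-0.044927, -0.000181) ; Y_{4,-4}(Ω₂) = (0.404872, 0.161329) ; Δ = (-0.018161, -0.007321)
  [-3]  conj(Y_{4,-3})(Ω₁) = (-0.131002, -0.131795) ; Y_{4,-3}(Ω₂) = (-0.030270, 0.103552) ; Δ = (0.017613, -0.009576)
  [-2]  conj(Y_{4,-2})(Ω₁) = (0.000808, -0.401795) ; Y_{4,-2}(Ω₂) = (0.308684, 0.059236) ; Δ = (0.024050, -0.123980)
  [-1]  conj(Y_{4,-1})(Ω₁) = (0.276104, -0.275549) ; Y_{4,-1}(Ω₂) = (-0.011461, 0.120538) ; Δ = (0.030050, 0.036439)
  [+0]  conj(Y_{4,0})(Ω₁) = (-0.126074, -0.000000) ; Y_{4,0}(Ω₂) = (0.293447, 0.000000) ; Δ = (-0.036996, -0.000000)
  [+1]  conj(Y_{4,1})(Ω₁) = (-0.276104, -0.275549) ; Y_{4,1}(Ω₂) = (0.011461, 0.120538) ; Δ = (0.030050, -0.036439)
  [+2]  conj(Y_{4,2})(Ω₁) = (0.000808, 0.401795) ; Y_{4,2}(Ω₂) = (0.308684, -0.059236) ; Δ = (0.024050, 0.123980)
  [+3]  conj(Y_{4,3})(Ω₁) = (0.131002, -0.131795) ; Y_{4,3}(Ω₂) = (0.030270, 0.103552) ; Δ = (0.017613, 0.009576)
  [+4]  conj(Y_{4,4})(Ω₁) = (-0.044927, 0.000181) ; Y_{4,4}(Ω₂) = (0.404872, -0.161329) ; Δ = (-0.018161, 0.007321)
Accumulated sum (0.070109, -0.000000); after 4π/(2l+1) scaling, (0.097890, -0.000000) ⇒ P_4 = 0.097890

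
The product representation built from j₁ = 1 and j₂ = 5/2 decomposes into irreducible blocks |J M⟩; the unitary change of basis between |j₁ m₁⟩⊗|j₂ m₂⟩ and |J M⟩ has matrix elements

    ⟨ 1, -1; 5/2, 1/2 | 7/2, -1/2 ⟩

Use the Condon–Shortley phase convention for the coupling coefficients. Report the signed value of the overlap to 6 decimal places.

+0.534522

√[8·0!2!5!/8! · 0!2!3!2!3!4!] = √(1152/7)
  +(−1)^0/∏(0,0,2,3,0,2)! = 1/24  (running 1/24)
⟨..|..⟩ = √(1152/7)·(1/24) = +0.534522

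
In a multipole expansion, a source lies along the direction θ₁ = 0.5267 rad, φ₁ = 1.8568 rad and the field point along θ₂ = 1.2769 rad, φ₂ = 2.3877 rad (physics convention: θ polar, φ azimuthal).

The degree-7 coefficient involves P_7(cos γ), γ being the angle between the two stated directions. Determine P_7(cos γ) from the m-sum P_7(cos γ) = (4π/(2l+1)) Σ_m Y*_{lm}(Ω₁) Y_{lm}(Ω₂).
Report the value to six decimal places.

Addition theorem: P_7(cos γ) = (4π/15) Σ_m Y*_{lm}(Ω₁) Y_{lm}(Ω₂), m = −7…7:
  m=-7: (0.003684, 0.001695) × (-0.196957, 0.310785) = (-0.001253, 0.000811)  (running Σ = (-0.001253, 0.000811))
  m=-6: (0.003777, -0.025822) × (-0.078297, -0.409252) = (-0.010863, 0.000476)  (running Σ = (-0.012116, 0.001287))
  m=-5: (-0.101626, 0.014402) × (0.021685, 0.015740) = (-0.002430, -0.001287)  (running Σ = (-0.014546, 0.000000))
  m=-4: (0.112597, 0.247613) × (0.337888, -0.042808) = (0.048645, 0.078845)  (running Σ = (0.034099, 0.078845))
  m=-3: (0.356576, -0.308219) × (-0.094665, 0.114493) = (0.001534, 0.070003)  (running Σ = (0.035632, 0.148848))
  m=-2: (-0.363734, -0.234174) × (0.017716, 0.280790) = (0.059310, -0.106282)  (running Σ = (0.094942, 0.042567))
  m=-1: (0.013706, -0.046607) × (-0.138008, -0.129575) = (-0.007931, 0.004656)  (running Σ = (0.087011, 0.047223))
  m=0: (-0.447130, -0.000000) × (-0.260966, 0.000000) = (0.116686, 0.000000)  (running Σ = (0.203697, 0.047223))
  m=1: (-0.013706, -0.046607) × (0.138008, -0.129575) = (-0.007931, -0.004656)  (running Σ = (0.195766, 0.042567))
  m=2: (-0.363734, 0.234174) × (0.017716, -0.280790) = (0.059310, 0.106282)  (running Σ = (0.255076, 0.148848))
  m=3: (-0.356576, -0.308219) × (0.094665, 0.114493) = (0.001534, -0.070003)  (running Σ = (0.256609, 0.078845))
  m=4: (0.112597, -0.247613) × (0.337888, 0.042808) = (0.048645, -0.078845)  (running Σ = (0.305255, 0.000000))
  m=5: (0.101626, 0.014402) × (-0.021685, 0.015740) = (-0.002430, 0.001287)  (running Σ = (0.302824, 0.001287))
  m=6: (0.003777, 0.025822) × (-0.078297, 0.409252) = (-0.010863, -0.000476)  (running Σ = (0.291961, 0.000811))
  m=7: (-0.003684, 0.001695) × (0.196957, 0.310785) = (-0.001253, -0.000811)  (running Σ = (0.290708, -0.000000))
Total Σ_m = (0.290708, -0.000000). Multiply by 0.837758: (0.243543, -0.000000). P_7(cos γ) = 0.243543

0.243543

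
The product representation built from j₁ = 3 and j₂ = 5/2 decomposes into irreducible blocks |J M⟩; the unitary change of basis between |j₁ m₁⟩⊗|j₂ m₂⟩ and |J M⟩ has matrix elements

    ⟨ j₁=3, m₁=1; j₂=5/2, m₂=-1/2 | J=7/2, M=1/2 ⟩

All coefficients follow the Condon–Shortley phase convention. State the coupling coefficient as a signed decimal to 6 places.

-0.125988

j₁+j₂−J=2  J+j₁−j₂=4  J−j₁+j₂=3  j₁+j₂+J+1=10
(j₁±m₁, j₂±m₂, J±M) = (4,2,2,3,4,3)
P² = 9216/175
sum k=0..2:
  [0] +1/16 = 1/16
  [1] −1/12 = -1/12
  [2] +1/288 = 1/288
S = -5/288
C² = P²·S² = 1/63 ; C = -0.125988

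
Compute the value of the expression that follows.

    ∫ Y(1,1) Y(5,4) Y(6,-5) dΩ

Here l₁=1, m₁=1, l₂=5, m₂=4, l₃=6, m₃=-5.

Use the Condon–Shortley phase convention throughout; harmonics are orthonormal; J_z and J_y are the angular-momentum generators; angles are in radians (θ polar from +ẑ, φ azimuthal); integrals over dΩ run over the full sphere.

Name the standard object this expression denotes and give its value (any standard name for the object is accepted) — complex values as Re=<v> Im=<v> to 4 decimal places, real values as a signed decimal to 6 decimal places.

This is a Gaunt coefficient — the integral of a triple product of spherical harmonics over the sphere.
Checks pass: Σm=0; 12 even; l₃=6∈[4,6].
(2·1+1)(2·5+1)(2·6+1) = 429
Δ: 0! 2! 10! / 13! → 1/858
sum: t=0:+1/14400 = 1/14400
3j²(1 5 6; 0 0 0) = Δ·Π!·Σ² = 6/143  (sign +1)
sum: t=0:+1/725760 = 1/725760
3j²(1 5 6; 1 4 -5) = Δ·Π!·Σ² = 5/78  (sign -1)
combine: 4πI² = 429·6/143·5/78 = 15/13
take √, sign -1: I = -0.30301841

Gaunt coefficient, -0.303018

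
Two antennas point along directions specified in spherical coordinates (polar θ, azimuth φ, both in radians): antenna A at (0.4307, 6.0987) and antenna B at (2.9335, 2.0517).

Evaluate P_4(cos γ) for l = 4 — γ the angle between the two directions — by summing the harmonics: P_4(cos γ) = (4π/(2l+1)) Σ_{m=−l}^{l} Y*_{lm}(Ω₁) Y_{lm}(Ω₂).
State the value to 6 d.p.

Expand P_4 via completeness: Σ_{m} conj(Y_{4,m}) at Ω₁ times Y_{4,m} at Ω₂ —
  m=-4: Y*=+0.009948-0.009046i  Y=-0.000279-0.000756i  product -0.000010-0.000005i
  m=-3: Y*=+0.070416-0.043508i  Y=-0.010710-0.001379i  product -0.000814+0.000369i
  m=-2: Y*=+0.259960-0.100521i  Y=-0.046565+0.066767i  product -0.005393+0.022038i
  m=-1: Y*=+0.490452-0.091522i  Y=+0.163727+0.313798i  product +0.109020+0.138918i
  m=+0: Y*=+0.221196-0.000000i  Y=+0.672427+0.000000i  product +0.148738+0.000000i
  m=+1: Y*=-0.490452-0.091522i  Y=-0.163727+0.313798i  product +0.109020-0.138918i
  m=+2: Y*=+0.259960+0.100521i  Y=-0.046565-0.066767i  product -0.005393-0.022038i
  m=+3: Y*=-0.070416-0.043508i  Y=+0.010710-0.001379i  product -0.000814-0.000369i
  m=+4: Y*=+0.009948+0.009046i  Y=-0.000279+0.000756i  product -0.000010+0.000005i
Total Σ_m = +0.354343+0.000000i. Multiply by 1.396263: +0.494756+0.000000i. P_4(cos γ) = 0.494756

0.494756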